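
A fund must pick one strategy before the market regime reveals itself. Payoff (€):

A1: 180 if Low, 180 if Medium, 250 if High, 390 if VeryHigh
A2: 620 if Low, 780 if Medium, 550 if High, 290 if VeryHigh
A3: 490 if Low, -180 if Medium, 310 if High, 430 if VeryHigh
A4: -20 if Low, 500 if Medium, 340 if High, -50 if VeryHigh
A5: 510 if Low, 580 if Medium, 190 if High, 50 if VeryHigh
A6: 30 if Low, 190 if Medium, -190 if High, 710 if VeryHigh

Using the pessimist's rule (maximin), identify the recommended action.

Row minima: A1=180, A2=290, A3=-180, A4=-50, A5=50, A6=-190
Best worst-case = 290 → A2.

A2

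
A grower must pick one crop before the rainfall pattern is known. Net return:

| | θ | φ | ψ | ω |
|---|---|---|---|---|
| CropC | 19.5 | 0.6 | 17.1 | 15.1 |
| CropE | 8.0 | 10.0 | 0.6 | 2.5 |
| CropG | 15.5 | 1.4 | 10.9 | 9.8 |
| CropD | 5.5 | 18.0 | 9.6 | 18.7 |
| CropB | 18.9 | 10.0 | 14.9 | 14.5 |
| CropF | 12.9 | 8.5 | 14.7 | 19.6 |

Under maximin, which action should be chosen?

CropB

Row minima: CropC=0.6, CropE=0.6, CropG=1.4, CropD=5.5, CropB=10.0, CropF=8.5
Best worst-case = 10.0 → CropB.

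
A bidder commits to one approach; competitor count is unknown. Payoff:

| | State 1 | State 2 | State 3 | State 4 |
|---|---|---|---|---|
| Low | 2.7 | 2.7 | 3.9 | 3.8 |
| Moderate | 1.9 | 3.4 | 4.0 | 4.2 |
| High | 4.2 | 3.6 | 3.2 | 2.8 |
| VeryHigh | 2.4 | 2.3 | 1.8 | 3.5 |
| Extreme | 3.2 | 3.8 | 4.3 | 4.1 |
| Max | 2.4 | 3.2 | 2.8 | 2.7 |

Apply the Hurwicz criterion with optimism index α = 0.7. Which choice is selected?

Low: 0.7·3.9 + 0.3·2.7 = 3.54
Moderate: 0.7·4.2 + 0.3·1.9 = 3.51
High: 0.7·4.2 + 0.3·2.8 = 3.78
VeryHigh: 0.7·3.5 + 0.3·1.8 = 2.99
Extreme: 0.7·4.3 + 0.3·3.2 = 3.97
Max: 0.7·3.2 + 0.3·2.4 = 2.96
Highest Hurwicz score = 3.97 → Extreme.

Extreme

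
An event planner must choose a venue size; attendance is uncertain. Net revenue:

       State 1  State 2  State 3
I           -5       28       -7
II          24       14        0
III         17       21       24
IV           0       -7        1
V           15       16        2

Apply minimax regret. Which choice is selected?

Column bests: State 1=24, State 2=28, State 3=24.
I regrets: 29, 0, 31 → max 31
II regrets: 0, 14, 24 → max 24
III regrets: 7, 7, 0 → max 7
IV regrets: 24, 35, 23 → max 35
V regrets: 9, 12, 22 → max 22
Smallest max regret = 7 → III.

III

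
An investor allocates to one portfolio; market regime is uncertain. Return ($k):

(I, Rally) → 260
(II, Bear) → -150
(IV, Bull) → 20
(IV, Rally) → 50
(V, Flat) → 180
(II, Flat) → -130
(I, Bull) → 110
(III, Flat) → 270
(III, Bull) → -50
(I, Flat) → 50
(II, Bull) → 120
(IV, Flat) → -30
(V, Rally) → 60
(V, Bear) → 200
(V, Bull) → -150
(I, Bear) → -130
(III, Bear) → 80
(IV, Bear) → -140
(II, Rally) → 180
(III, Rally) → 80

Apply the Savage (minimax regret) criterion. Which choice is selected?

Column bests: Bear=200, Flat=270, Bull=120, Rally=260.
I regrets: 330, 220, 10, 0 → max 330
II regrets: 350, 400, 0, 80 → max 400
III regrets: 120, 0, 170, 180 → max 180
IV regrets: 340, 300, 100, 210 → max 340
V regrets: 0, 90, 270, 200 → max 270
Smallest max regret = 180 → III.

III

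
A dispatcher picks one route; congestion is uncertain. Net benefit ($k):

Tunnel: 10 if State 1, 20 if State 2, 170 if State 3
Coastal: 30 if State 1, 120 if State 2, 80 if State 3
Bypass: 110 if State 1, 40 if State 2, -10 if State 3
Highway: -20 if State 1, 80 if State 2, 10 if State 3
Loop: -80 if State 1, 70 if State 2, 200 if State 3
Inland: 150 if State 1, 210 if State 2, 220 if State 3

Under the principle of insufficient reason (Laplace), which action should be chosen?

Row averages: Tunnel=200/3, Coastal=230/3, Bypass=140/3, Highway=70/3, Loop=190/3, Inland=580/3
Highest average = 580/3 → Inland.

Inland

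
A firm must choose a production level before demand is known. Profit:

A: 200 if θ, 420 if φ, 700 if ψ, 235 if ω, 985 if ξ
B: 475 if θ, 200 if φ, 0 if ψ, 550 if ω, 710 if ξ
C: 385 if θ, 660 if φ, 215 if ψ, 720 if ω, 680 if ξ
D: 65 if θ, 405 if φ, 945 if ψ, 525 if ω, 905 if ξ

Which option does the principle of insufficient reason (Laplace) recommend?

D

Row averages: A=508, B=387, C=532, D=569
Highest average = 569 → D.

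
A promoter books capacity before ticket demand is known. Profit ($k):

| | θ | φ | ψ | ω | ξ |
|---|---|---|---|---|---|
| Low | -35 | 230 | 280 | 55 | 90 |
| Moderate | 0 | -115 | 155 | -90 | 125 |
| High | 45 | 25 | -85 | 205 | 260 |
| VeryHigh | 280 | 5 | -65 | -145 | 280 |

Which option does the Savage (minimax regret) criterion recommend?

Column bests: θ=280, φ=230, ψ=280, ω=205, ξ=280.
Low regrets: 315, 0, 0, 150, 190 → max 315
Moderate regrets: 280, 345, 125, 295, 155 → max 345
High regrets: 235, 205, 365, 0, 20 → max 365
VeryHigh regrets: 0, 225, 345, 350, 0 → max 350
Smallest max regret = 315 → Low.

Low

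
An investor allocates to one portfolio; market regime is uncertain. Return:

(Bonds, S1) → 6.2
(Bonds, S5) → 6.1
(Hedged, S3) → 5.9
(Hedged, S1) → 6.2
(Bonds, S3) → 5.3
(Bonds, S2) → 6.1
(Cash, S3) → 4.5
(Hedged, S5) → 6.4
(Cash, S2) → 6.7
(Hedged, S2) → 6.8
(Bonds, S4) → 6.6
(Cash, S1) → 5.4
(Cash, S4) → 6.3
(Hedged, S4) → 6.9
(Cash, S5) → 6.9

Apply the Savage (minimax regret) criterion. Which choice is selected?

Hedged

Column bests: S1=6.2, S2=6.8, S3=5.9, S4=6.9, S5=6.9.
Bonds regrets: 0.0, 0.7, 0.6, 0.3, 0.8 → max 0.8
Hedged regrets: 0.0, 0.0, 0.0, 0.0, 0.5 → max 0.5
Cash regrets: 0.8, 0.1, 1.4, 0.6, 0.0 → max 1.4
Smallest max regret = 0.5 → Hedged.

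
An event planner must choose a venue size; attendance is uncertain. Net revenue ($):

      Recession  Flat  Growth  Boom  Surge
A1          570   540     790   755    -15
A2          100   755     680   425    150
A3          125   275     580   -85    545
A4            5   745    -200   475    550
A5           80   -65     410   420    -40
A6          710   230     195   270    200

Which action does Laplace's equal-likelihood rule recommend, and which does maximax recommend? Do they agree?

laplace → A1; maximax → A1 (agree)

Row averages: A1=528, A2=422, A3=288, A4=315, A5=161, A6=321
Highest average = 528 → A1.
Row maxima: A1=790, A2=755, A3=580, A4=745, A5=420, A6=710
Best best-case = 790 → A1.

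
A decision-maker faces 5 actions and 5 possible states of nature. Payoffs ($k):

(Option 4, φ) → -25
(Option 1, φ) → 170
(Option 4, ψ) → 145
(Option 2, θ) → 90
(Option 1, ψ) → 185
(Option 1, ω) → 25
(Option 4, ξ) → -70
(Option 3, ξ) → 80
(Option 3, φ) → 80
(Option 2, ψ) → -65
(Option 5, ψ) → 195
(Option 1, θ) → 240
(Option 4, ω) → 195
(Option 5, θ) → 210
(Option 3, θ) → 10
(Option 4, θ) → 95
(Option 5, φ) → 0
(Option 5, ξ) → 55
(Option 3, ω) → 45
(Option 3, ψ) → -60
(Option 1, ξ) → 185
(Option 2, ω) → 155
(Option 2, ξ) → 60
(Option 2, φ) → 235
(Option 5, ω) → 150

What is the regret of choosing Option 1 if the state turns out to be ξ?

0

Best payoff under ξ is 185.
Regret = 185 − 185 = 0.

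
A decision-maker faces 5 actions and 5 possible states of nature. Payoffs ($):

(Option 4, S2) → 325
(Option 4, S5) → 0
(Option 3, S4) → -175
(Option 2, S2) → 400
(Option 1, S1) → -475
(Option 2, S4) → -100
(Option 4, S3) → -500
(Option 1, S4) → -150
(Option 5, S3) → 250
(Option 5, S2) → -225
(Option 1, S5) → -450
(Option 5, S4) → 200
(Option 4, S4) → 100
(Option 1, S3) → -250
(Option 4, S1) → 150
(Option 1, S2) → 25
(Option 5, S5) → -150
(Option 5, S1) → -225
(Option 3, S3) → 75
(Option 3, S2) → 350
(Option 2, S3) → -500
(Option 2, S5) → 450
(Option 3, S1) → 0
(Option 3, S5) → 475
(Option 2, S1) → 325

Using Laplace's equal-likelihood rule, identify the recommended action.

Option 3

Row averages: Option 1=-260, Option 2=115, Option 3=145, Option 4=15, Option 5=-30
Highest average = 145 → Option 3.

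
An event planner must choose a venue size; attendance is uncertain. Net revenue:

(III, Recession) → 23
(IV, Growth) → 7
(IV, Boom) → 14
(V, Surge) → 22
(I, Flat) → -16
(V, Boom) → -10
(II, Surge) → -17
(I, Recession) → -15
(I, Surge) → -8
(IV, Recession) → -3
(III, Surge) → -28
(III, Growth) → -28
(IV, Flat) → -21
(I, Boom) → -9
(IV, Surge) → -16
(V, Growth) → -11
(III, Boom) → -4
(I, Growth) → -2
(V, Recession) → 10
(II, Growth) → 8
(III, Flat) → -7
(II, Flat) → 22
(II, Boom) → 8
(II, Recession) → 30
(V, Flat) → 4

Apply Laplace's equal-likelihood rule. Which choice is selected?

Row averages: I=-10, II=10.2, III=-8.8, IV=-3.8, V=3
Highest average = 10.2 → II.

II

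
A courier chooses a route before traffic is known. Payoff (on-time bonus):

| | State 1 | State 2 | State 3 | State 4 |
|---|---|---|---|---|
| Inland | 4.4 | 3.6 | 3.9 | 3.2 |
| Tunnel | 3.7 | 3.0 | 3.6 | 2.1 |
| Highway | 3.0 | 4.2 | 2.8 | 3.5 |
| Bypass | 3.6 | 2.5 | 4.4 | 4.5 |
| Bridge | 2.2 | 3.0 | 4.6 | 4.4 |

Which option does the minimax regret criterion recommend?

Column bests: State 1=4.4, State 2=4.2, State 3=4.6, State 4=4.5.
Inland regrets: 0.0, 0.6, 0.7, 1.3 → max 1.3
Tunnel regrets: 0.7, 1.2, 1.0, 2.4 → max 2.4
Highway regrets: 1.4, 0.0, 1.8, 1.0 → max 1.8
Bypass regrets: 0.8, 1.7, 0.2, 0.0 → max 1.7
Bridge regrets: 2.2, 1.2, 0.0, 0.1 → max 2.2
Smallest max regret = 1.3 → Inland.

Inland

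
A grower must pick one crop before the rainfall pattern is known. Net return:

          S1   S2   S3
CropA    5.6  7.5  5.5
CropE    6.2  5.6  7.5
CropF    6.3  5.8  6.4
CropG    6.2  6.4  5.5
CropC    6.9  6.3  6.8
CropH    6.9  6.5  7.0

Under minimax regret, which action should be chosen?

CropH

Column bests: S1=6.9, S2=7.5, S3=7.5.
CropA regrets: 1.3, 0.0, 2.0 → max 2.0
CropE regrets: 0.7, 1.9, 0.0 → max 1.9
CropF regrets: 0.6, 1.7, 1.1 → max 1.7
CropG regrets: 0.7, 1.1, 2.0 → max 2.0
CropC regrets: 0.0, 1.2, 0.7 → max 1.2
CropH regrets: 0.0, 1.0, 0.5 → max 1.0
Smallest max regret = 1.0 → CropH.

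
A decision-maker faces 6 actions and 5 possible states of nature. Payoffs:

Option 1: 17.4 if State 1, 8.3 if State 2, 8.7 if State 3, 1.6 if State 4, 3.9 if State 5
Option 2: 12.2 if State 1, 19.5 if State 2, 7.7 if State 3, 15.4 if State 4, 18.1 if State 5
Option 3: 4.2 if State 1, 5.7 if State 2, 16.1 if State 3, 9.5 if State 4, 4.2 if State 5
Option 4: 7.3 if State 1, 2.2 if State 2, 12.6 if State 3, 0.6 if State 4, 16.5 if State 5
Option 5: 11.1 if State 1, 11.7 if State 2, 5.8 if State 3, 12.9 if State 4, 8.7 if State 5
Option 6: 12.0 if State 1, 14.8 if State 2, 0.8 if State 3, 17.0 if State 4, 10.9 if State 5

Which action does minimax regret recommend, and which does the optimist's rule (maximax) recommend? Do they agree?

Column bests: State 1=17.4, State 2=19.5, State 3=16.1, State 4=17.0, State 5=18.1.
Option 1 regrets: 0.0, 11.2, 7.4, 15.4, 14.2 → max 15.4
Option 2 regrets: 5.2, 0.0, 8.4, 1.6, 0.0 → max 8.4
Option 3 regrets: 13.2, 13.8, 0.0, 7.5, 13.9 → max 13.9
Option 4 regrets: 10.1, 17.3, 3.5, 16.4, 1.6 → max 17.3
Option 5 regrets: 6.3, 7.8, 10.3, 4.1, 9.4 → max 10.3
Option 6 regrets: 5.4, 4.7, 15.3, 0.0, 7.2 → max 15.3
Smallest max regret = 8.4 → Option 2.
Row maxima: Option 1=17.4, Option 2=19.5, Option 3=16.1, Option 4=16.5, Option 5=12.9, Option 6=17.0
Best best-case = 19.5 → Option 2.

minimax regret → Option 2; maximax → Option 2 (agree)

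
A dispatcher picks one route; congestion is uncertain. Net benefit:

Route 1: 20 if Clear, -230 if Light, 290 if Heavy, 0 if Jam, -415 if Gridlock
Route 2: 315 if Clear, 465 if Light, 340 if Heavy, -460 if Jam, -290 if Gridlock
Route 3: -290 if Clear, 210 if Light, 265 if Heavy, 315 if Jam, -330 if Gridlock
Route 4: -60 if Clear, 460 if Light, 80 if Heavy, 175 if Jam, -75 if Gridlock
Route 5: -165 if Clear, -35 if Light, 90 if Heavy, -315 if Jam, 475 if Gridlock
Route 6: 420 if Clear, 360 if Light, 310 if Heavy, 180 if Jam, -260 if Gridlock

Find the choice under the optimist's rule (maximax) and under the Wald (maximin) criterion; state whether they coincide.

Row maxima: Route 1=290, Route 2=465, Route 3=315, Route 4=460, Route 5=475, Route 6=420
Best best-case = 475 → Route 5.
Row minima: Route 1=-415, Route 2=-460, Route 3=-330, Route 4=-75, Route 5=-315, Route 6=-260
Best worst-case = -75 → Route 4.

maximax → Route 5; maximin → Route 4 (disagree)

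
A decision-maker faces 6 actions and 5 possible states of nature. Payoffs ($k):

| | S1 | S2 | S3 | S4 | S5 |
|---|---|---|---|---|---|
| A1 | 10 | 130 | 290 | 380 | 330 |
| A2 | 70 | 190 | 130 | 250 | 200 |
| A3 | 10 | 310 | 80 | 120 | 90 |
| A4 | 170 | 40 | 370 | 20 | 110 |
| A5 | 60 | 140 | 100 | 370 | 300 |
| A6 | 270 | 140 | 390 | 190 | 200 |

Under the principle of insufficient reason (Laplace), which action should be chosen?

Row averages: A1=228, A2=168, A3=122, A4=142, A5=194, A6=238
Highest average = 238 → A6.

A6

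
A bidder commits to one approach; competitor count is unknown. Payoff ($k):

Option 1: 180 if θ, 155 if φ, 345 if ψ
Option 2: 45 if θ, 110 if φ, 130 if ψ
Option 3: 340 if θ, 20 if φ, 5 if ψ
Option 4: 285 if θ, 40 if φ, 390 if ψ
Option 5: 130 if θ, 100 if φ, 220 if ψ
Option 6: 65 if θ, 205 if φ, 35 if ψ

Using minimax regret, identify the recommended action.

Option 1

Column bests: θ=340, φ=205, ψ=390.
Option 1 regrets: 160, 50, 45 → max 160
Option 2 regrets: 295, 95, 260 → max 295
Option 3 regrets: 0, 185, 385 → max 385
Option 4 regrets: 55, 165, 0 → max 165
Option 5 regrets: 210, 105, 170 → max 210
Option 6 regrets: 275, 0, 355 → max 355
Smallest max regret = 160 → Option 1.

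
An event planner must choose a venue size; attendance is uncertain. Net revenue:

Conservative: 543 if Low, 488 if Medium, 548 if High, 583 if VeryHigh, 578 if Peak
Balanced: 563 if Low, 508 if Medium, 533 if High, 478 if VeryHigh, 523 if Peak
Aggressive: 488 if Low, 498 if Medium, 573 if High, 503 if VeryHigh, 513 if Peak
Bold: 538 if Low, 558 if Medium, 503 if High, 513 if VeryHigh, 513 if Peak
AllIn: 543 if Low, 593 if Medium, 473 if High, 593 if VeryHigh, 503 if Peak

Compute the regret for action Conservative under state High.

Best payoff under High is 573.
Regret = 573 − 548 = 25.

25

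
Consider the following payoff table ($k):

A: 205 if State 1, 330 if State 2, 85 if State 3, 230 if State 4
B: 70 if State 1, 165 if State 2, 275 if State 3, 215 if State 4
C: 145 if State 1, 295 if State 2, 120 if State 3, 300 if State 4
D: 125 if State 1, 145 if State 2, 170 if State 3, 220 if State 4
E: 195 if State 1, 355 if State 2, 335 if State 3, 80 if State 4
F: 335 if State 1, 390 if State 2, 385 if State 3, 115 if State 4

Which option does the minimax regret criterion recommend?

Column bests: State 1=335, State 2=390, State 3=385, State 4=300.
A regrets: 130, 60, 300, 70 → max 300
B regrets: 265, 225, 110, 85 → max 265
C regrets: 190, 95, 265, 0 → max 265
D regrets: 210, 245, 215, 80 → max 245
E regrets: 140, 35, 50, 220 → max 220
F regrets: 0, 0, 0, 185 → max 185
Smallest max regret = 185 → F.

F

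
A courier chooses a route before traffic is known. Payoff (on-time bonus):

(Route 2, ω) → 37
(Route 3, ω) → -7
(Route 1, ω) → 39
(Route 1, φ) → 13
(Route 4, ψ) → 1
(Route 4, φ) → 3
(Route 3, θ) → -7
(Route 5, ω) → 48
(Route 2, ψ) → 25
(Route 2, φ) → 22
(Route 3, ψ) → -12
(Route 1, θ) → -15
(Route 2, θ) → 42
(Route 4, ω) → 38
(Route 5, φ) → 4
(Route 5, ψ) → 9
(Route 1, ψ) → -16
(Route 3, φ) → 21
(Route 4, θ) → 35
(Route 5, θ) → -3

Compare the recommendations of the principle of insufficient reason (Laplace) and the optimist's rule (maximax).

laplace → Route 2; maximax → Route 5 (disagree)

Row averages: Route 1=5.25, Route 2=31.5, Route 3=-1.25, Route 4=19.25, Route 5=14.5
Highest average = 31.5 → Route 2.
Row maxima: Route 1=39, Route 2=42, Route 3=21, Route 4=38, Route 5=48
Best best-case = 48 → Route 5.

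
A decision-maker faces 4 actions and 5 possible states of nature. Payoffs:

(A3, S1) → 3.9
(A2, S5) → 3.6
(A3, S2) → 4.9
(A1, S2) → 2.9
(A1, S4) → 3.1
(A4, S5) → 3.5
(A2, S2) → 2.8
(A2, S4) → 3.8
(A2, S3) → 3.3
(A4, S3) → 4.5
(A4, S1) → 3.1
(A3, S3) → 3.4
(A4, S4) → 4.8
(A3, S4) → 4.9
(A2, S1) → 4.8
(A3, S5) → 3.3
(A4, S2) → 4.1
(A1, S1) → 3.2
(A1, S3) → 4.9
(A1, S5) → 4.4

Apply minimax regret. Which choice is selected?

Column bests: S1=4.8, S2=4.9, S3=4.9, S4=4.9, S5=4.4.
A1 regrets: 1.6, 2.0, 0.0, 1.8, 0.0 → max 2.0
A2 regrets: 0.0, 2.1, 1.6, 1.1, 0.8 → max 2.1
A3 regrets: 0.9, 0.0, 1.5, 0.0, 1.1 → max 1.5
A4 regrets: 1.7, 0.8, 0.4, 0.1, 0.9 → max 1.7
Smallest max regret = 1.5 → A3.

A3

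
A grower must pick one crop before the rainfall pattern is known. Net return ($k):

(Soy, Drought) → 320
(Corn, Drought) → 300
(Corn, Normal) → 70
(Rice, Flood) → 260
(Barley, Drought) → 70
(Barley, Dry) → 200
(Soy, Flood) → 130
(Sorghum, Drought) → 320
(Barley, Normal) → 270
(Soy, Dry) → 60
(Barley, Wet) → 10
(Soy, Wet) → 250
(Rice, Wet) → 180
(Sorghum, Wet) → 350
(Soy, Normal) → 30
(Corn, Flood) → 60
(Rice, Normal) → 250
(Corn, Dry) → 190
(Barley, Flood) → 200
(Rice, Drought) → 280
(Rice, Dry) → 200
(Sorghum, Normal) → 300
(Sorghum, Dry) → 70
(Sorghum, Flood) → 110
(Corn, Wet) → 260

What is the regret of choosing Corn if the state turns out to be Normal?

Best payoff under Normal is 300.
Regret = 300 − 70 = 230.

230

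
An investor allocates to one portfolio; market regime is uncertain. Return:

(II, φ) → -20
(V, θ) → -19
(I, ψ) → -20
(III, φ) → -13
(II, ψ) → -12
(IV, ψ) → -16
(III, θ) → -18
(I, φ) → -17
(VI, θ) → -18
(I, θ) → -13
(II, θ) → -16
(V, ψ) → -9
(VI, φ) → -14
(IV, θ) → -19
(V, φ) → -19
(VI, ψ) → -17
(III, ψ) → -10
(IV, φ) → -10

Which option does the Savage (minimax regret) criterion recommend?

Column bests: θ=-13, φ=-10, ψ=-9.
I regrets: 0, 7, 11 → max 11
II regrets: 3, 10, 3 → max 10
III regrets: 5, 3, 1 → max 5
IV regrets: 6, 0, 7 → max 7
V regrets: 6, 9, 0 → max 9
VI regrets: 5, 4, 8 → max 8
Smallest max regret = 5 → III.

III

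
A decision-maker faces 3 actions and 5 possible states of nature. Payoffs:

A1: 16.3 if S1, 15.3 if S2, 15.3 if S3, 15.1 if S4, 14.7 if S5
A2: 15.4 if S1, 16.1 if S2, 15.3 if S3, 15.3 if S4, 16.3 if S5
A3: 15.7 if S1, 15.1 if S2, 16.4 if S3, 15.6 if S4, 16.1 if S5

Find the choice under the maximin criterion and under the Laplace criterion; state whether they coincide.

Row minima: A1=14.7, A2=15.3, A3=15.1
Best worst-case = 15.3 → A2.
Row averages: A1=15.34, A2=15.68, A3=15.78
Highest average = 15.78 → A3.

maximin → A2; laplace → A3 (disagree)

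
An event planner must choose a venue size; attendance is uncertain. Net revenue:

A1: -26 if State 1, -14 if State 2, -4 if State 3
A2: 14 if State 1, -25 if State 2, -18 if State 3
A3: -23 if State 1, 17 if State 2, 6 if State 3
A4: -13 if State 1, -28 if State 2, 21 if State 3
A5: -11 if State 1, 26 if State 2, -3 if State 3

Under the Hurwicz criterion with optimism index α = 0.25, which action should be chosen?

A1: 0.25·(-4) + 0.75·(-26) = -20.5
A2: 0.25·14 + 0.75·(-25) = -15.25
A3: 0.25·17 + 0.75·(-23) = -13
A4: 0.25·21 + 0.75·(-28) = -15.75
A5: 0.25·26 + 0.75·(-11) = -1.75
Highest Hurwicz score = -1.75 → A5.

A5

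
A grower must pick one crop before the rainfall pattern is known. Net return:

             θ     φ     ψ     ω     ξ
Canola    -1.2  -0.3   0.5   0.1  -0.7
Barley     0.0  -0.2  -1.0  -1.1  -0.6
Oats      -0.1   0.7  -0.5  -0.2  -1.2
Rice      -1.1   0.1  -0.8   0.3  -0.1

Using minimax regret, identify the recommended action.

Oats

Column bests: θ=0.0, φ=0.7, ψ=0.5, ω=0.3, ξ=-0.1.
Canola regrets: 1.2, 1.0, 0.0, 0.2, 0.6 → max 1.2
Barley regrets: 0.0, 0.9, 1.5, 1.4, 0.5 → max 1.5
Oats regrets: 0.1, 0.0, 1.0, 0.5, 1.1 → max 1.1
Rice regrets: 1.1, 0.6, 1.3, 0.0, 0.0 → max 1.3
Smallest max regret = 1.1 → Oats.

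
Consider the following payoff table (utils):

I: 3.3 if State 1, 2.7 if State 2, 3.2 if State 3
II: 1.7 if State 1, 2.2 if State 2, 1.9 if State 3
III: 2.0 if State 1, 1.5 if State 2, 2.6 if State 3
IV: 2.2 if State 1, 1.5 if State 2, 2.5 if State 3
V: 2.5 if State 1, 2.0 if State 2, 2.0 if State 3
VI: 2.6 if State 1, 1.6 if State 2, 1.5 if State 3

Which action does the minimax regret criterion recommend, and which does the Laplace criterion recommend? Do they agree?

minimax regret → I; laplace → I (agree)

Column bests: State 1=3.3, State 2=2.7, State 3=3.2.
I regrets: 0.0, 0.0, 0.0 → max 0.0
II regrets: 1.6, 0.5, 1.3 → max 1.6
III regrets: 1.3, 1.2, 0.6 → max 1.3
IV regrets: 1.1, 1.2, 0.7 → max 1.2
V regrets: 0.8, 0.7, 1.2 → max 1.2
VI regrets: 0.7, 1.1, 1.7 → max 1.7
Smallest max regret = 0.0 → I.
Row averages: I=46/15, II=29/15, III=61/30, IV=31/15, V=13/6, VI=1.9
Highest average = 46/15 → I.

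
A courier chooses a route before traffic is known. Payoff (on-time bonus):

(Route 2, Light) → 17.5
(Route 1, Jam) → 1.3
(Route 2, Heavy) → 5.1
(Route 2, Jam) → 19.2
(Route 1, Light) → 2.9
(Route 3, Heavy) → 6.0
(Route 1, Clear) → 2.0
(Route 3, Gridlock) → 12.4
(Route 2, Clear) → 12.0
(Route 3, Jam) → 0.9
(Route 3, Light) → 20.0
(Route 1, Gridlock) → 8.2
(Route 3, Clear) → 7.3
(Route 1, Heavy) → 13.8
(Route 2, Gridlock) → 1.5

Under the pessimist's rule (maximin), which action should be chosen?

Route 2

Row minima: Route 1=1.3, Route 2=1.5, Route 3=0.9
Best worst-case = 1.5 → Route 2.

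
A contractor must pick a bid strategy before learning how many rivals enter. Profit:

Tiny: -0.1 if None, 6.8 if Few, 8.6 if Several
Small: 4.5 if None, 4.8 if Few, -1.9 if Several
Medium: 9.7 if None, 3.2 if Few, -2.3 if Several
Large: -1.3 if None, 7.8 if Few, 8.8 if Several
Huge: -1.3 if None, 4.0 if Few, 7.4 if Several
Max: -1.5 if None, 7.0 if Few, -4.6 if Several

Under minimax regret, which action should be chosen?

Tiny

Column bests: None=9.7, Few=7.8, Several=8.8.
Tiny regrets: 9.8, 1.0, 0.2 → max 9.8
Small regrets: 5.2, 3.0, 10.7 → max 10.7
Medium regrets: 0.0, 4.6, 11.1 → max 11.1
Large regrets: 11.0, 0.0, 0.0 → max 11.0
Huge regrets: 11.0, 3.8, 1.4 → max 11.0
Max regrets: 11.2, 0.8, 13.4 → max 13.4
Smallest max regret = 9.8 → Tiny.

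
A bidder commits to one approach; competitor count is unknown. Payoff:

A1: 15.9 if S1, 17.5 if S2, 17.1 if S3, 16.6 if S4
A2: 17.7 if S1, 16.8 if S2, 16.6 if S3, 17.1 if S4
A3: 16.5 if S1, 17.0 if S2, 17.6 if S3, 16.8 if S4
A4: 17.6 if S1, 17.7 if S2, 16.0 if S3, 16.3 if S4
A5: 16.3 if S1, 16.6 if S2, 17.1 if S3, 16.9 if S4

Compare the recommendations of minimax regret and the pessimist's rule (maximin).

minimax regret → A2; maximin → A2 (agree)

Column bests: S1=17.7, S2=17.7, S3=17.6, S4=17.1.
A1 regrets: 1.8, 0.2, 0.5, 0.5 → max 1.8
A2 regrets: 0.0, 0.9, 1.0, 0.0 → max 1.0
A3 regrets: 1.2, 0.7, 0.0, 0.3 → max 1.2
A4 regrets: 0.1, 0.0, 1.6, 0.8 → max 1.6
A5 regrets: 1.4, 1.1, 0.5, 0.2 → max 1.4
Smallest max regret = 1.0 → A2.
Row minima: A1=15.9, A2=16.6, A3=16.5, A4=16.0, A5=16.3
Best worst-case = 16.6 → A2.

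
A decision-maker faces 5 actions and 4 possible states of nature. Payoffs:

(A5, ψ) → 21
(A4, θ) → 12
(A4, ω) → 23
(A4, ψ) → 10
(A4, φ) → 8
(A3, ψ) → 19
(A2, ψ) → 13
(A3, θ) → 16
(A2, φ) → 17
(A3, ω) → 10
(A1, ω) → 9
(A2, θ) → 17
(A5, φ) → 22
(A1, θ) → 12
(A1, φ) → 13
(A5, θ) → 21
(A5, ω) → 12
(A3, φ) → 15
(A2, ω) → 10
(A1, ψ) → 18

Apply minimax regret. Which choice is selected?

Column bests: θ=21, φ=22, ψ=21, ω=23.
A1 regrets: 9, 9, 3, 14 → max 14
A2 regrets: 4, 5, 8, 13 → max 13
A3 regrets: 5, 7, 2, 13 → max 13
A4 regrets: 9, 14, 11, 0 → max 14
A5 regrets: 0, 0, 0, 11 → max 11
Smallest max regret = 11 → A5.

A5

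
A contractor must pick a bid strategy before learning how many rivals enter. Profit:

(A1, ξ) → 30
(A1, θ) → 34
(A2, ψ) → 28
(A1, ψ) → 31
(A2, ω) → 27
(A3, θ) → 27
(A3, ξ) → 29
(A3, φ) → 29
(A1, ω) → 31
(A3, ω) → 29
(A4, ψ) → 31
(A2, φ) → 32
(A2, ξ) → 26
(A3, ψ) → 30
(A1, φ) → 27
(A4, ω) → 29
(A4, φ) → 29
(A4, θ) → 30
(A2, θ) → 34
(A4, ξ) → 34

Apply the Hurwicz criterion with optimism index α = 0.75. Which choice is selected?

A4

A1: 0.75·34 + 0.25·27 = 32.25
A2: 0.75·34 + 0.25·26 = 32
A3: 0.75·30 + 0.25·27 = 29.25
A4: 0.75·34 + 0.25·29 = 32.75
Highest Hurwicz score = 32.75 → A4.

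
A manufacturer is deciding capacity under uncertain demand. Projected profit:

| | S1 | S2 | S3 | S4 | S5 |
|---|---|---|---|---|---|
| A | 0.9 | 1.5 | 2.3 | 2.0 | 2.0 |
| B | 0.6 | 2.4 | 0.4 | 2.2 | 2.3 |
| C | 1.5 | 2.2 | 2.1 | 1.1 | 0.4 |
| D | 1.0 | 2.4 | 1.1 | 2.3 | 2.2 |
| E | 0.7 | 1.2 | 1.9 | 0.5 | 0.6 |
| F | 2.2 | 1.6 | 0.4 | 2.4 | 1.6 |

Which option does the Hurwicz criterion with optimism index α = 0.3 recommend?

A: 0.3·2.3 + 0.7·0.9 = 1.32
B: 0.3·2.4 + 0.7·0.4 = 1
C: 0.3·2.2 + 0.7·0.4 = 0.94
D: 0.3·2.4 + 0.7·1.0 = 1.42
E: 0.3·1.9 + 0.7·0.5 = 0.92
F: 0.3·2.4 + 0.7·0.4 = 1
Highest Hurwicz score = 1.42 → D.

D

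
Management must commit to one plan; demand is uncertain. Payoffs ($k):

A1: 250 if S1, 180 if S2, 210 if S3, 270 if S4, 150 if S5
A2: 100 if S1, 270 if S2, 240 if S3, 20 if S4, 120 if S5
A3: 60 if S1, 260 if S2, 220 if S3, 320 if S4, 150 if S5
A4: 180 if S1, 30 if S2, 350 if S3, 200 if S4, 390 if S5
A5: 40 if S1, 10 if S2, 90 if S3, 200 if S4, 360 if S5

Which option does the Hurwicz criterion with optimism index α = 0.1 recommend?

A1: 0.1·270 + 0.9·150 = 162
A2: 0.1·270 + 0.9·20 = 45
A3: 0.1·320 + 0.9·60 = 86
A4: 0.1·390 + 0.9·30 = 66
A5: 0.1·360 + 0.9·10 = 45
Highest Hurwicz score = 162 → A1.

A1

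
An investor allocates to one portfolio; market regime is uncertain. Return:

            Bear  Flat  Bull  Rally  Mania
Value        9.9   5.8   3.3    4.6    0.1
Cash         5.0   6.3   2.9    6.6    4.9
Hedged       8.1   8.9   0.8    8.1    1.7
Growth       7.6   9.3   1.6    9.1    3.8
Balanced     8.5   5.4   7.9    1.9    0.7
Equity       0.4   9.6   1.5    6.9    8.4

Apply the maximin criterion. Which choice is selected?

Row minima: Value=0.1, Cash=2.9, Hedged=0.8, Growth=1.6, Balanced=0.7, Equity=0.4
Best worst-case = 2.9 → Cash.

Cash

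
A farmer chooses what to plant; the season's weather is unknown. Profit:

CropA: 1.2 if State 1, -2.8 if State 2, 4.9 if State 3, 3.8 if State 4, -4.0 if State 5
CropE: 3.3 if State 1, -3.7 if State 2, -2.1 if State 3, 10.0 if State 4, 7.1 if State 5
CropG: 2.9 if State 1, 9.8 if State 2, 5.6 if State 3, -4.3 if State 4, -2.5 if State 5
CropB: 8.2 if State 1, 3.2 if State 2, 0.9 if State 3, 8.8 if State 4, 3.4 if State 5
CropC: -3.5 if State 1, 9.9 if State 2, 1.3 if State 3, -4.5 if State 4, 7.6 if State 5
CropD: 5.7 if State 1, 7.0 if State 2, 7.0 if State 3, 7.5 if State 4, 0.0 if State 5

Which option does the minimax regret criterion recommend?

Column bests: State 1=8.2, State 2=9.9, State 3=7.0, State 4=10.0, State 5=7.6.
CropA regrets: 7.0, 12.7, 2.1, 6.2, 11.6 → max 12.7
CropE regrets: 4.9, 13.6, 9.1, 0.0, 0.5 → max 13.6
CropG regrets: 5.3, 0.1, 1.4, 14.3, 10.1 → max 14.3
CropB regrets: 0.0, 6.7, 6.1, 1.2, 4.2 → max 6.7
CropC regrets: 11.7, 0.0, 5.7, 14.5, 0.0 → max 14.5
CropD regrets: 2.5, 2.9, 0.0, 2.5, 7.6 → max 7.6
Smallest max regret = 6.7 → CropB.

CropB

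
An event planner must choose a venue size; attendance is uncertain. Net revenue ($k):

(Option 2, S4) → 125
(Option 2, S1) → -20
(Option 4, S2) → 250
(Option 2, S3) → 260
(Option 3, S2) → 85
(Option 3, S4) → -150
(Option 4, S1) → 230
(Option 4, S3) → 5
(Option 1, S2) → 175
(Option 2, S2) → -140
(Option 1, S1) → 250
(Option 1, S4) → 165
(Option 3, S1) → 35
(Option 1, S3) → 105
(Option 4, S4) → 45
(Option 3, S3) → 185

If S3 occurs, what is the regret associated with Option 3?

Best payoff under S3 is 260.
Regret = 260 − 185 = 75.

75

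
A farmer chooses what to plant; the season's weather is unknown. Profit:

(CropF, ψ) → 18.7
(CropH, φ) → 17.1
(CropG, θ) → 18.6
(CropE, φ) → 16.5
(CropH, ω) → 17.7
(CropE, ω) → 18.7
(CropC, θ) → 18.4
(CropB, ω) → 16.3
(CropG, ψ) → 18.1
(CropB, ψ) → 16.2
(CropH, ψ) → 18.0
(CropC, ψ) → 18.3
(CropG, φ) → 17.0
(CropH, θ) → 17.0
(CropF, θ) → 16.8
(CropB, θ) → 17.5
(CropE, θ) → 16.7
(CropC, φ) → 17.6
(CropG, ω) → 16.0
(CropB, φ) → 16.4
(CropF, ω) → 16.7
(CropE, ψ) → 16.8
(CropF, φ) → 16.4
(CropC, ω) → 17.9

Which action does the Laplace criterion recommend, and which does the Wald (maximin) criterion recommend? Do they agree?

laplace → CropC; maximin → CropC (agree)

Row averages: CropG=17.425, CropC=18.05, CropE=17.175, CropF=17.15, CropB=16.6, CropH=17.45
Highest average = 18.05 → CropC.
Row minima: CropG=16.0, CropC=17.6, CropE=16.5, CropF=16.4, CropB=16.2, CropH=17.0
Best worst-case = 17.6 → CropC.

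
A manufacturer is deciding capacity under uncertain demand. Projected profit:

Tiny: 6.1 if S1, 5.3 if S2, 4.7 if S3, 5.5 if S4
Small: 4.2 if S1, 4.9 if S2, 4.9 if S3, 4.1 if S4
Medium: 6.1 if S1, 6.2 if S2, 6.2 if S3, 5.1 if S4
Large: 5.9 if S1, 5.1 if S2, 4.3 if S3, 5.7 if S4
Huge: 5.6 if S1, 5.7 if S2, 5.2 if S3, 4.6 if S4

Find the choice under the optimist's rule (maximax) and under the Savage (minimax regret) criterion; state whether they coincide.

Row maxima: Tiny=6.1, Small=4.9, Medium=6.2, Large=5.9, Huge=5.7
Best best-case = 6.2 → Medium.
Column bests: S1=6.1, S2=6.2, S3=6.2, S4=5.7.
Tiny regrets: 0.0, 0.9, 1.5, 0.2 → max 1.5
Small regrets: 1.9, 1.3, 1.3, 1.6 → max 1.9
Medium regrets: 0.0, 0.0, 0.0, 0.6 → max 0.6
Large regrets: 0.2, 1.1, 1.9, 0.0 → max 1.9
Huge regrets: 0.5, 0.5, 1.0, 1.1 → max 1.1
Smallest max regret = 0.6 → Medium.

maximax → Medium; minimax regret → Medium (agree)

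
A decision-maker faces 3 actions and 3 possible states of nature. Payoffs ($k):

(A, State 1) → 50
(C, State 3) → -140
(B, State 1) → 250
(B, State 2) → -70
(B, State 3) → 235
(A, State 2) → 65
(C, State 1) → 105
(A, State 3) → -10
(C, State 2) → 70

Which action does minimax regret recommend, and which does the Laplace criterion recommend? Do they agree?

Column bests: State 1=250, State 2=70, State 3=235.
A regrets: 200, 5, 245 → max 245
B regrets: 0, 140, 0 → max 140
C regrets: 145, 0, 375 → max 375
Smallest max regret = 140 → B.
Row averages: A=35, B=415/3, C=35/3
Highest average = 415/3 → B.

minimax regret → B; laplace → B (agree)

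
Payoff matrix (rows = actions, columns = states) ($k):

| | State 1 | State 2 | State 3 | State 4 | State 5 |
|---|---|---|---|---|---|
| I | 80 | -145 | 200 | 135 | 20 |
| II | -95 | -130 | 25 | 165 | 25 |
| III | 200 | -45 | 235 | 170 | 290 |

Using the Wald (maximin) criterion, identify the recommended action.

III

Row minima: I=-145, II=-130, III=-45
Best worst-case = -45 → III.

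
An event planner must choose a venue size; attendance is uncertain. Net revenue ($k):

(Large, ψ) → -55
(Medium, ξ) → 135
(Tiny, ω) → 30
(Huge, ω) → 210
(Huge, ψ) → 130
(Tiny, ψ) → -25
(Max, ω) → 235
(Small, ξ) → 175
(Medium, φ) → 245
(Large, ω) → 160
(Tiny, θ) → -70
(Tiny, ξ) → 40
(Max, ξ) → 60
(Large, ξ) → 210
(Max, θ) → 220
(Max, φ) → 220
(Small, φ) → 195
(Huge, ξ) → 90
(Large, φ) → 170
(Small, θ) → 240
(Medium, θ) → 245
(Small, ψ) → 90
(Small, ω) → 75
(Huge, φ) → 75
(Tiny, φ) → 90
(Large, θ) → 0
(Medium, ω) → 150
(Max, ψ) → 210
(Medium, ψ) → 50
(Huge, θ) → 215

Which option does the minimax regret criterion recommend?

Max

Column bests: θ=245, φ=245, ψ=210, ω=235, ξ=210.
Tiny regrets: 315, 155, 235, 205, 170 → max 315
Small regrets: 5, 50, 120, 160, 35 → max 160
Medium regrets: 0, 0, 160, 85, 75 → max 160
Large regrets: 245, 75, 265, 75, 0 → max 265
Huge regrets: 30, 170, 80, 25, 120 → max 170
Max regrets: 25, 25, 0, 0, 150 → max 150
Smallest max regret = 150 → Max.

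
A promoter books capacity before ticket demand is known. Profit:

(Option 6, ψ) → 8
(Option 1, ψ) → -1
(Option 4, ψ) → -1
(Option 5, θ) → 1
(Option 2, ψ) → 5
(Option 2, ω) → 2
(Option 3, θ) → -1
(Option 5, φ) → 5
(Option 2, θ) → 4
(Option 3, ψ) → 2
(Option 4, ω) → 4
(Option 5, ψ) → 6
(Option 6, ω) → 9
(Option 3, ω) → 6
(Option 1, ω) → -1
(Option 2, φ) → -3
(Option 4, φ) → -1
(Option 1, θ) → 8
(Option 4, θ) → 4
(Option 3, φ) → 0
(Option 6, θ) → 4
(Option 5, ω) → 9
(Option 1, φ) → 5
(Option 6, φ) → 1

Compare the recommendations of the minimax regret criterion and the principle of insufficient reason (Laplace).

Column bests: θ=8, φ=5, ψ=8, ω=9.
Option 1 regrets: 0, 0, 9, 10 → max 10
Option 2 regrets: 4, 8, 3, 7 → max 8
Option 3 regrets: 9, 5, 6, 3 → max 9
Option 4 regrets: 4, 6, 9, 5 → max 9
Option 5 regrets: 7, 0, 2, 0 → max 7
Option 6 regrets: 4, 4, 0, 0 → max 4
Smallest max regret = 4 → Option 6.
Row averages: Option 1=2.75, Option 2=2, Option 3=1.75, Option 4=1.5, Option 5=5.25, Option 6=5.5
Highest average = 5.5 → Option 6.

minimax regret → Option 6; laplace → Option 6 (agree)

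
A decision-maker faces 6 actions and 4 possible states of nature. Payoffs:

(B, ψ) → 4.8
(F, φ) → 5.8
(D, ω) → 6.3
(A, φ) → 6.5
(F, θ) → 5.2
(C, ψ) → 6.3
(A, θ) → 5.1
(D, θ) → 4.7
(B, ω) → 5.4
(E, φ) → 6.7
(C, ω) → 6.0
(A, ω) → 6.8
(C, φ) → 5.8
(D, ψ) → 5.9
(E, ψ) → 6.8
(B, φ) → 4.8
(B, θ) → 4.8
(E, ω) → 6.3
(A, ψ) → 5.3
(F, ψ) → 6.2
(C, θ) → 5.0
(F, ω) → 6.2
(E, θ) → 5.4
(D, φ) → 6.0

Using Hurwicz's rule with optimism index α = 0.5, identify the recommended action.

E

A: 0.5·6.8 + 0.5·5.1 = 5.95
B: 0.5·5.4 + 0.5·4.8 = 5.1
C: 0.5·6.3 + 0.5·5.0 = 5.65
D: 0.5·6.3 + 0.5·4.7 = 5.5
E: 0.5·6.8 + 0.5·5.4 = 6.1
F: 0.5·6.2 + 0.5·5.2 = 5.7
Highest Hurwicz score = 6.1 → E.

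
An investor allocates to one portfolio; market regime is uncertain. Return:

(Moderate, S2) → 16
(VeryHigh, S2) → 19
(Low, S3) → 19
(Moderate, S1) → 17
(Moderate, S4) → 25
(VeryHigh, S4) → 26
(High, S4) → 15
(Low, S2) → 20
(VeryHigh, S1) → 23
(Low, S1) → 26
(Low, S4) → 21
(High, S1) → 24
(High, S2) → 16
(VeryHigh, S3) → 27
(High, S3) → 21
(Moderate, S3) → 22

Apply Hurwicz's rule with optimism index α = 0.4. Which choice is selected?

Low: 0.4·26 + 0.6·19 = 21.8
Moderate: 0.4·25 + 0.6·16 = 19.6
High: 0.4·24 + 0.6·15 = 18.6
VeryHigh: 0.4·27 + 0.6·19 = 22.2
Highest Hurwicz score = 22.2 → VeryHigh.

VeryHigh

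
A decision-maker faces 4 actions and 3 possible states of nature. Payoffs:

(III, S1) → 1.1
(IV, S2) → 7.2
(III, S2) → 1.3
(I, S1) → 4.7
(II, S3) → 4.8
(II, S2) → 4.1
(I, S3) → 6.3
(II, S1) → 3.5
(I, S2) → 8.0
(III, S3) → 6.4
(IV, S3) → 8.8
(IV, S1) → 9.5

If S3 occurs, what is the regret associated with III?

2.4

Best payoff under S3 is 8.8.
Regret = 8.8 − 6.4 = 2.4.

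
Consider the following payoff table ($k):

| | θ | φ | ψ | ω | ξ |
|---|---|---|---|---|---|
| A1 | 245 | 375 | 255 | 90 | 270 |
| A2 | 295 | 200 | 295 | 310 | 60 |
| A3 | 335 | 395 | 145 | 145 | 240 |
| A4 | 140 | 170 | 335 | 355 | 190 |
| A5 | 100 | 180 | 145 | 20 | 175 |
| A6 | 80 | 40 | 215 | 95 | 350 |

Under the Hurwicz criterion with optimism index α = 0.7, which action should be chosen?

A1: 0.7·375 + 0.3·90 = 289.5
A2: 0.7·310 + 0.3·60 = 235
A3: 0.7·395 + 0.3·145 = 320
A4: 0.7·355 + 0.3·140 = 290.5
A5: 0.7·180 + 0.3·20 = 132
A6: 0.7·350 + 0.3·40 = 257
Highest Hurwicz score = 320 → A3.

A3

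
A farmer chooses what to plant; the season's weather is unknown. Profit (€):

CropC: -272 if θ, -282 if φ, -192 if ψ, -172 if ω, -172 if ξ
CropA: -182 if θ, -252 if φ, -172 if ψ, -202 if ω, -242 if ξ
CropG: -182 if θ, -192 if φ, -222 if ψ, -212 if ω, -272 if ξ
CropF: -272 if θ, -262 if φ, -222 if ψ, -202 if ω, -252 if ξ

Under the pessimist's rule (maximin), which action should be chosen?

Row minima: CropC=-282, CropA=-252, CropG=-272, CropF=-272
Best worst-case = -252 → CropA.

CropA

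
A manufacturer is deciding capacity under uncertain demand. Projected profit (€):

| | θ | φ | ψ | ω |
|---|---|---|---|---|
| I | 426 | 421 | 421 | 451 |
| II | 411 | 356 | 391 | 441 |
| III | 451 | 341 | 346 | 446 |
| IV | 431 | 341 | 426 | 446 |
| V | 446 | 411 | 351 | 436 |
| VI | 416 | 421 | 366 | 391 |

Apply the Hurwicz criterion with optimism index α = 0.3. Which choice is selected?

I

I: 0.3·451 + 0.7·421 = 430
II: 0.3·441 + 0.7·356 = 381.5
III: 0.3·451 + 0.7·341 = 374
IV: 0.3·446 + 0.7·341 = 372.5
V: 0.3·446 + 0.7·351 = 379.5
VI: 0.3·421 + 0.7·366 = 382.5
Highest Hurwicz score = 430 → I.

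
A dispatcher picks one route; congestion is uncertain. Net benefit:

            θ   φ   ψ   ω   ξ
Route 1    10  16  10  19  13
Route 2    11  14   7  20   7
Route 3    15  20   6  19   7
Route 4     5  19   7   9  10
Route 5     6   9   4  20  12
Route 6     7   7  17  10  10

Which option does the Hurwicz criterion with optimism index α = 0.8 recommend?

Route 1: 0.8·19 + 0.2·10 = 17.2
Route 2: 0.8·20 + 0.2·7 = 17.4
Route 3: 0.8·20 + 0.2·6 = 17.2
Route 4: 0.8·19 + 0.2·5 = 16.2
Route 5: 0.8·20 + 0.2·4 = 16.8
Route 6: 0.8·17 + 0.2·7 = 15
Highest Hurwicz score = 17.4 → Route 2.

Route 2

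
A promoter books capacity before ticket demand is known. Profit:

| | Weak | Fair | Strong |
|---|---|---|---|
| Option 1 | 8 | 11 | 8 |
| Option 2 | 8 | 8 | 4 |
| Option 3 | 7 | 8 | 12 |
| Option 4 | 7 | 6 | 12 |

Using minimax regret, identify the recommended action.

Column bests: Weak=8, Fair=11, Strong=12.
Option 1 regrets: 0, 0, 4 → max 4
Option 2 regrets: 0, 3, 8 → max 8
Option 3 regrets: 1, 3, 0 → max 3
Option 4 regrets: 1, 5, 0 → max 5
Smallest max regret = 3 → Option 3.

Option 3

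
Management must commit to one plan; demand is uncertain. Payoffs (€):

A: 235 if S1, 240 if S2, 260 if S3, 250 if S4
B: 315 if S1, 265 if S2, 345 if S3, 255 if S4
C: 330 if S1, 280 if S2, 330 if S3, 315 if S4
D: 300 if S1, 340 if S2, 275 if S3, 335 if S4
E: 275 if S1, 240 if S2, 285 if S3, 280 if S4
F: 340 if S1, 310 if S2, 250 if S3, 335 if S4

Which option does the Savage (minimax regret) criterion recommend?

Column bests: S1=340, S2=340, S3=345, S4=335.
A regrets: 105, 100, 85, 85 → max 105
B regrets: 25, 75, 0, 80 → max 80
C regrets: 10, 60, 15, 20 → max 60
D regrets: 40, 0, 70, 0 → max 70
E regrets: 65, 100, 60, 55 → max 100
F regrets: 0, 30, 95, 0 → max 95
Smallest max regret = 60 → C.

C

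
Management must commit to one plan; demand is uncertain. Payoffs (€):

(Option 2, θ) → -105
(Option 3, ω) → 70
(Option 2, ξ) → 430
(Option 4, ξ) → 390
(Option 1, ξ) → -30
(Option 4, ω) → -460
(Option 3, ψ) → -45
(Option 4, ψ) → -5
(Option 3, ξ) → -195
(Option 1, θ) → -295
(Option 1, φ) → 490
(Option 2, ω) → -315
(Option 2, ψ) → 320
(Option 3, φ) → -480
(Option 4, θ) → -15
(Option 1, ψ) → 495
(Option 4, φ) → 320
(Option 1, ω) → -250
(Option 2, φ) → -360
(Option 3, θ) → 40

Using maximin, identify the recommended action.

Option 1

Row minima: Option 1=-295, Option 2=-360, Option 3=-480, Option 4=-460
Best worst-case = -295 → Option 1.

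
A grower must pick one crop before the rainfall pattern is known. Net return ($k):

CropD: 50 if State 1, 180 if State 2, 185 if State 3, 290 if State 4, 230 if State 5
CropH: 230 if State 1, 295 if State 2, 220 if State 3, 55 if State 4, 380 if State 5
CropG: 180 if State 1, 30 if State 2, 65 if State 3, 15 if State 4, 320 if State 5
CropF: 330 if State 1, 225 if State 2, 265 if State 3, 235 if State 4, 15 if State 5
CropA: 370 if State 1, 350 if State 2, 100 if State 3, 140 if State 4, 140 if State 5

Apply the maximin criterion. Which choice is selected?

Row minima: CropD=50, CropH=55, CropG=15, CropF=15, CropA=100
Best worst-case = 100 → CropA.

CropA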